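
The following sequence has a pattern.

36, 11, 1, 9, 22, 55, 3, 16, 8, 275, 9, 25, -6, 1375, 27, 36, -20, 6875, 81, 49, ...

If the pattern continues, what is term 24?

The terms cycle through 4 interleaved subsequences.
Subsequence A = 36, 22, 8, -6, -20: arithmetic with common difference −14.
Subsequence B = 11, 55, 275, 1375, 6875: geometric with ratio 5.
Subsequence C = 1, 3, 9, 27, 81: powers of 3.
Subsequence D = 9, 16, 25, 36, 49: the squares 3², 4², 5², ….
Term 24 comes from subsequence D (its 6th entry): 64.

64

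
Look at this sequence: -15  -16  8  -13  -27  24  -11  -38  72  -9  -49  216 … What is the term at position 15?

Split by position mod 3 into 3 tracks.
Subsequence A is -15, -13, -11, -9, which is arithmetic, step +2.
Subsequence B is -16, -27, -38, -49, which is linear: a_n = -5 − 11·n.
Subsequence C is 8, 24, 72, 216, which is geometric with ratio 3.
Position 15 → subsequence C, term 5 = 648.

648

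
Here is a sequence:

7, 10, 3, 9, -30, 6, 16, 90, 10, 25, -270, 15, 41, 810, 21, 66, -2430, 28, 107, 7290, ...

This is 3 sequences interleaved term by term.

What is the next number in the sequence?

36

Taking every 3rd term gives 3 separate tracks.
Stream A = 7, 9, 16, 25, 41, 66, 107: Fibonacci-style (each term is the sum of the two before it).
Stream B = 10, -30, 90, -270, 810, -2430, 7290: geometric with ratio -3.
Stream C = 3, 6, 10, 15, 21, 28: triangular numbers n(n+1)/2 for n = 2, 3, ….
Position 21 → stream C, term 7 = 36.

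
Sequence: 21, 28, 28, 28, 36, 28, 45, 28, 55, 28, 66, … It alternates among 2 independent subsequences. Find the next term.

The terms cycle through 2 interleaved subsequences.
Track A: 21, 28, 36, 45, 55, 66 — triangular numbers starting at T_6.
Track B: 28, 28, 28, 28, 28 — constant 28.
Term 12 comes from track B (its 6th entry): 28.

28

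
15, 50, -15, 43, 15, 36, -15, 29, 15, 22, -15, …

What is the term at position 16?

Positions 1, 3, 5, … form one subsequence and positions 2, 4, 6, … form another.
Track A is 15, -15, 15, -15, 15, -15, which is oscillating between 15 and -15.
Track B is 50, 43, 36, 29, 22, which is arithmetic, step −7.
Position 16 falls in track B as its term 8, giving 1.

1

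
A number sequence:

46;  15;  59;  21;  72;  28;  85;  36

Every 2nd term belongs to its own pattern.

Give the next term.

Positions 1, 3, 5, … form one subsequence and positions 2, 4, 6, … form another.
Track A: 46, 59, 72, 85 — arithmetic with common difference +13.
Track B: 15, 21, 28, 36 — triangular numbers n(n+1)/2 for n = 5, 6, ….
Position 9 falls in track A as its term 5, giving 98.

98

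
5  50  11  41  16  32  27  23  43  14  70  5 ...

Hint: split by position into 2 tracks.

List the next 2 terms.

113, -4

Odd-indexed and even-indexed terms follow separate rules.
Track A: 5, 11, 16, 27, 43, 70 — each term equals the sum of the previous two.
Track B: 50, 41, 32, 23, 14, 5 — linear: a_n = 59 − 9·n.
Position 13 falls in track A as its term 7, giving 113.
Position 14 → track B, term 7 = -4.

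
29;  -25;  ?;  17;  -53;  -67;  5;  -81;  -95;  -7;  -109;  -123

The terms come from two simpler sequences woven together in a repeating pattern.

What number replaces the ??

-39

Positions follow the repeating pattern ABB; grouping by letter gives 2 tracks.
Track A: 29, 17, 5, -7 (linear: a_n = 41 − 12·n).
Track B: -25, ?, -53, -67, -81, -95, -109, -123 (arithmetic with common difference −14).
The gap is track B's term 2; the rule gives -39.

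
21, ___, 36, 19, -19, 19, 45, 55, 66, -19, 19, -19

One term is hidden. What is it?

Positions follow the repeating pattern AAABBB; grouping by letter gives 2 tracks.
Subsequence A: 21, ?, 36, 45, 55, 66 (the triangular numbers T_6, T_7, …).
Subsequence B: 19, -19, 19, -19, 19, -19 (the oscillation 19·(−1)^(n+1)).
Filling subsequence A at index 2 by its rule yields 28.

28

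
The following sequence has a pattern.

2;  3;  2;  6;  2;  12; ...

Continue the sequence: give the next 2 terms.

The terms cycle through 2 interleaved subsequences.
Subsequence A: 2, 2, 2 (always 2).
Subsequence B: 3, 6, 12 (multiplying by 2 each time).
Position 7 falls in subsequence A as its term 4, giving 2.
Position 8 → subsequence B, term 4 = 24.

2, 24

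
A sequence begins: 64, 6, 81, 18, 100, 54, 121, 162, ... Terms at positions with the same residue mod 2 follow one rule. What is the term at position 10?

Split by position mod 2 into 2 tracks.
Track A: 64, 81, 100, 121 — the squares 8², 9², 10², ….
Track B: 6, 18, 54, 162 — geometric with ratio 3.
Term 10 comes from track B (its 5th entry): 486.

486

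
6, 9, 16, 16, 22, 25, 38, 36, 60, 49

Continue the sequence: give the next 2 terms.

Taking every 2nd term gives 2 separate tracks.
Track A: 6, 16, 22, 38, 60 — a Fibonacci-like recurrence a_n = a_{n-1} + a_{n-2}.
Track B: 9, 16, 25, 36, 49 — the squares 3², 4², 5², ….
Term 11 comes from track A (its 6th entry): 98.
Position 12 falls in track B as its term 6, giving 64.

98, 64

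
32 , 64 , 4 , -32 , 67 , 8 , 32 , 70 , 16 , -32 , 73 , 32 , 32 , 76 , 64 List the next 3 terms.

Split by position mod 3 into 3 tracks.
Subsequence A is 32, -32, 32, -32, 32, which is the oscillation 32·(−1)^(n+1).
Subsequence B is 64, 67, 70, 73, 76, which is arithmetic, step +3.
Subsequence C is 4, 8, 16, 32, 64, which is successive powers of 2.
Position 16 falls in subsequence A as its term 6, giving -32.
Term 17 comes from subsequence B (its 6th entry): 79.
The 18th slot belongs to subsequence C; its 6th term is 128.

-32, 79, 128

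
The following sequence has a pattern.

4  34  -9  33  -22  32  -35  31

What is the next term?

-48

Positions 1, 3, 5, … form one subsequence and positions 2, 4, 6, … form another.
Track A is 4, -9, -22, -35, which is linear: a_n = 17 − 13·n.
Track B is 34, 33, 32, 31, which is linear: a_n = 35 − n.
Position 9 → track A, term 5 = -48.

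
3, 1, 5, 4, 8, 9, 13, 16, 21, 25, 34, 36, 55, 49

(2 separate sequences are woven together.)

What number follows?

89

Taking every 2nd term gives 2 separate tracks.
Track A = 3, 5, 8, 13, 21, 34, 55: Fibonacci-style (each term is the sum of the two before it).
Track B = 1, 4, 9, 16, 25, 36, 49: consecutive squares n² from n = 1.
Position 15 falls in track A as its term 8, giving 89.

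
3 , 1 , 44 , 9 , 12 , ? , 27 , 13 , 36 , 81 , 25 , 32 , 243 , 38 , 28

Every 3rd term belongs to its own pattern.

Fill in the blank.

40

Split by position mod 3 into 3 tracks.
Track A = 3, 9, 27, 81, 243: multiplying by 3 each time.
Track B = 1, 12, 13, 25, 38: a Fibonacci-like recurrence a_n = a_{n-1} + a_{n-2}.
Track C = 44, ?, 36, 32, 28: arithmetic with common difference −4.
Filling track C at index 2 by its rule yields 40.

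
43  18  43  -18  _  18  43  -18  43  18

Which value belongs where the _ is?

43

The terms cycle through 2 interleaved subsequences.
Track A: 43, 43, ?, 43, 43 — always 43.
Track B: 18, -18, 18, -18, 18 — the oscillation 18·(−1)^(n+1).
The gap is track A's term 3; the rule gives 43.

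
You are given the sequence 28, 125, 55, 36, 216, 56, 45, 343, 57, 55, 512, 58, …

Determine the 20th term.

Split by position mod 3 into 3 tracks.
Track A is 28, 36, 45, 55, which is triangular numbers n(n+1)/2 for n = 7, 8, ….
Track B is 125, 216, 343, 512, which is perfect cubes starting at 5³.
Track C is 55, 56, 57, 58, which is linear: a_n = 54 + n.
Position 20 falls in track B as its term 7, giving 1331.

1331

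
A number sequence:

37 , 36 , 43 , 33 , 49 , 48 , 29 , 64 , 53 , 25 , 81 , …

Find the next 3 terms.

58, 21, 100

Split by position mod 3: positions 1, 4, 7, … form one track, and each other residue class forms its own.
Stream A: 37, 33, 29, 25 — linear: a_n = 41 − 4·n.
Stream B: 36, 49, 64, 81 — perfect squares starting at 6².
Stream C: 43, 48, 53 — arithmetic with common difference +5.
Term 12 comes from stream C (its 4th entry): 58.
The 13th slot belongs to stream A; its 5th term is 21.
Position 14 → stream B, term 5 = 100.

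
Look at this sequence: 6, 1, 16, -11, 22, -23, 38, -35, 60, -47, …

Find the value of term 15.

Split by position mod 2 into 2 tracks.
Subsequence A = 6, 16, 22, 38, 60: each term equals the sum of the previous two.
Subsequence B = 1, -11, -23, -35, -47: linear: a_n = 13 − 12·n.
Position 15 → subsequence A, term 8 = 256.

256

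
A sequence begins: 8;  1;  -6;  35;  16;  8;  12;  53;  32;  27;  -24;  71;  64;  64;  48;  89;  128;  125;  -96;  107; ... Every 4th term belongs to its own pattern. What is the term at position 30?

Read the sequence 4 terms at a time; column i is its own pattern.
Track A = 8, 16, 32, 64, 128: successive powers of 2.
Track B = 1, 8, 27, 64, 125: perfect cubes starting at 1³.
Track C = -6, 12, -24, 48, -96: geometric with ratio -2.
Track D = 35, 53, 71, 89, 107: arithmetic with common difference +18.
Position 30 → track B, term 8 = 512.

512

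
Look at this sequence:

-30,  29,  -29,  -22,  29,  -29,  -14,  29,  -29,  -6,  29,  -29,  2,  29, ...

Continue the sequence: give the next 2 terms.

-29, 10

Positions follow the repeating pattern ABB; grouping by letter gives 2 tracks.
Track A = -30, -22, -14, -6, 2: arithmetic with common difference +8.
Track B = 29, -29, 29, -29, 29, -29, 29, -29, 29: the oscillation 29·(−1)^(n+1).
Term 15 comes from track B (its 10th entry): -29.
Position 16 falls in track A as its term 6, giving 10.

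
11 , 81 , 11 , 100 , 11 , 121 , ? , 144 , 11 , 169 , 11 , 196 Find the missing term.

The terms cycle through 2 interleaved subsequences.
Subsequence A: 11, 11, 11, ?, 11, 11 — the constant sequence 11.
Subsequence B: 81, 100, 121, 144, 169, 196 — consecutive squares n² from n = 9.
Subsequence A's pattern makes the blank 11.

11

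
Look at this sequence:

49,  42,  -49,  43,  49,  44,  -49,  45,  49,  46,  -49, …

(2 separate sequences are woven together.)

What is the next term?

Positions 1, 3, 5, … form one subsequence and positions 2, 4, 6, … form another.
Stream A: 49, -49, 49, -49, 49, -49 (oscillating between 49 and -49).
Stream B: 42, 43, 44, 45, 46 (arithmetic, step +1).
Term 12 comes from stream B (its 6th entry): 47.

47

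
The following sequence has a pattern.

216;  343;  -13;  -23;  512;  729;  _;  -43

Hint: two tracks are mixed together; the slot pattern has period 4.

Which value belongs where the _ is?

The slot pattern repeats as AABB (period 4), so there are 2 interleaved tracks.
Stream A = 216, 343, 512, 729: perfect cubes starting at 6³.
Stream B = -13, -23, ?, -43: arithmetic, step −10.
Filling stream B at index 3 by its rule yields -33.

-33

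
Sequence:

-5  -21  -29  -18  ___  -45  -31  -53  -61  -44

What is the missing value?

Positions follow the repeating pattern ABB; grouping by letter gives 2 tracks.
Subsequence A: -5, -18, -31, -44. Subtracting 13 each time.
Subsequence B: -21, -29, ?, -45, -53, -61. Arithmetic with common difference −8.
So the missing entry in subsequence B is -37.

-37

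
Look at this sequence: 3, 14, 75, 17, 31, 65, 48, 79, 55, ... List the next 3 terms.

The slot pattern repeats as AAB (period 3), so there are 2 interleaved tracks.
Subsequence A: 3, 14, 17, 31, 48, 79 (each term equals the sum of the previous two).
Subsequence B: 75, 65, 55 (arithmetic, step −10).
Position 10 falls in subsequence A as its term 7, giving 127.
Position 11 falls in subsequence A as its term 8, giving 206.
The 12th slot belongs to subsequence B; its 4th term is 45.

127, 206, 45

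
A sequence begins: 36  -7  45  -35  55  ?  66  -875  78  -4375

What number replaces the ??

Taking every 2nd term gives 2 separate tracks.
Track A: 36, 45, 55, 66, 78. The triangular numbers T_8, T_9, ….
Track B: -7, -35, ?, -875, -4375. Geometric, ×5 each step.
The gap is track B's term 3; the rule gives -175.

-175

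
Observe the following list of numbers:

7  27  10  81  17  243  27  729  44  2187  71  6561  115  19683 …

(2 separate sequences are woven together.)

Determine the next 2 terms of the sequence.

The terms cycle through 2 interleaved subsequences.
Subsequence A: 7, 10, 17, 27, 44, 71, 115 — a Fibonacci-like recurrence a_n = a_{n-1} + a_{n-2}.
Subsequence B: 27, 81, 243, 729, 2187, 6561, 19683 — powers 3^3, 3^4, 3^5, ….
The 15th slot belongs to subsequence A; its 8th term is 186.
Position 16 falls in subsequence B as its term 8, giving 59049.

186, 59049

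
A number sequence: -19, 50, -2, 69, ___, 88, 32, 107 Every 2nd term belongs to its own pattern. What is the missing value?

15

Positions 1, 3, 5, … form one subsequence and positions 2, 4, 6, … form another.
Track A: -19, -2, ?, 32. Arithmetic with common difference +17.
Track B: 50, 69, 88, 107. Linear: a_n = 31 + 19·n.
Filling track A at index 3 by its rule yields 15.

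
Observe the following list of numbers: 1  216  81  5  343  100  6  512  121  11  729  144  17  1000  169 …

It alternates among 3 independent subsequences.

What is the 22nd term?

73

Read the sequence 3 terms at a time; column i is its own pattern.
Track A: 1, 5, 6, 11, 17 (a Fibonacci-like recurrence a_n = a_{n-1} + a_{n-2}).
Track B: 216, 343, 512, 729, 1000 (the cubes 6³, 7³, 8³, …).
Track C: 81, 100, 121, 144, 169 (consecutive squares n² from n = 9).
Term 22 comes from track A (its 8th entry): 73.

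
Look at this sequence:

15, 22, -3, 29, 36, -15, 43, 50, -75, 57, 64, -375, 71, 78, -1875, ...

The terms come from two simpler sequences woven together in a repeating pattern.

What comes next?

85

The slot pattern repeats as AAB (period 3), so there are 2 interleaved tracks.
Stream A: 15, 22, 29, 36, 43, 50, 57, 64, 71, 78 (adding 7 each time).
Stream B: -3, -15, -75, -375, -1875 (a geometric progression (common ratio 5)).
The 16th slot belongs to stream A; its 11th term is 85.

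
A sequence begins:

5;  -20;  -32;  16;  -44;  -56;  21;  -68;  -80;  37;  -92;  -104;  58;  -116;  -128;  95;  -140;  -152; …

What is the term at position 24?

Positions follow the repeating pattern ABB; grouping by letter gives 2 tracks.
Track A: 5, 16, 21, 37, 58, 95 — a Fibonacci-like recurrence a_n = a_{n-1} + a_{n-2}.
Track B: -20, -32, -44, -56, -68, -80, -92, -104, -116, -128, -140, -152 — subtracting 12 each time.
Term 24 comes from track B (its 16th entry): -200.

-200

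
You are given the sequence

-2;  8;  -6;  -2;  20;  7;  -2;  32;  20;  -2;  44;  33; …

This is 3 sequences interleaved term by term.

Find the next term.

The terms cycle through 3 interleaved subsequences.
Stream A: -2, -2, -2, -2. The constant sequence -2.
Stream B: 8, 20, 32, 44. Adding 12 each time.
Stream C: -6, 7, 20, 33. Linear: a_n = -19 + 13·n.
Term 13 comes from stream A (its 5th entry): -2.

-2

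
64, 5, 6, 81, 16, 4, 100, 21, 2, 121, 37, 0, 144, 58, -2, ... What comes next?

Split by position mod 3 into 3 tracks.
Subsequence A: 64, 81, 100, 121, 144 (consecutive squares n² from n = 8).
Subsequence B: 5, 16, 21, 37, 58 (a Fibonacci-like recurrence a_n = a_{n-1} + a_{n-2}).
Subsequence C: 6, 4, 2, 0, -2 (arithmetic, step −2).
Term 16 comes from subsequence A (its 6th entry): 169.

169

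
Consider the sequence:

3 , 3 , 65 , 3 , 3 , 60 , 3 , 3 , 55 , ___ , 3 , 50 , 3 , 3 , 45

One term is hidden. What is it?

3

Positions follow the repeating pattern AAB; grouping by letter gives 2 tracks.
Subsequence A: 3, 3, 3, 3, 3, 3, ?, 3, 3, 3. Always 3.
Subsequence B: 65, 60, 55, 50, 45. Arithmetic, step −5.
So the missing entry in subsequence A is 3.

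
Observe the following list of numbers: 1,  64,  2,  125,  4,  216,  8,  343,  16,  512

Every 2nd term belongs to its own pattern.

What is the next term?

Taking every 2nd term gives 2 separate tracks.
Track A: 1, 2, 4, 8, 16 — powers 2^0, 2^1, 2^2, ….
Track B: 64, 125, 216, 343, 512 — consecutive cubes n³ from n = 4.
Position 11 falls in track A as its term 6, giving 32.

32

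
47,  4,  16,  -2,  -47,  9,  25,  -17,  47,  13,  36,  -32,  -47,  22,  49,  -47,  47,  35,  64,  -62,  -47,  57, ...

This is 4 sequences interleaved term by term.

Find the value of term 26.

The terms cycle through 4 interleaved subsequences.
Track A = 47, -47, 47, -47, 47, -47: alternating ±47.
Track B = 4, 9, 13, 22, 35, 57: a Fibonacci-like recurrence a_n = a_{n-1} + a_{n-2}.
Track C = 16, 25, 36, 49, 64: the squares 4², 5², 6², ….
Track D = -2, -17, -32, -47, -62: arithmetic with common difference −15.
Position 26 → track B, term 7 = 92.

92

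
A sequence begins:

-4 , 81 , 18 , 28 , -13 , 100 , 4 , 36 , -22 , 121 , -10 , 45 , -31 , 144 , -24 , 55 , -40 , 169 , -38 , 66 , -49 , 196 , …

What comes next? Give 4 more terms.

-52, 78, -58, 225

Split by position mod 4: positions 1, 5, 9, … form one track, and each other residue class forms its own.
Subsequence A = -4, -13, -22, -31, -40, -49: arithmetic with common difference −9.
Subsequence B = 81, 100, 121, 144, 169, 196: consecutive squares n² from n = 9.
Subsequence C = 18, 4, -10, -24, -38: arithmetic with common difference −14.
Subsequence D = 28, 36, 45, 55, 66: triangular numbers n(n+1)/2 for n = 7, 8, ….
Term 23 comes from subsequence C (its 6th entry): -52.
The 24th slot belongs to subsequence D; its 6th term is 78.
Position 25 falls in subsequence A as its term 7, giving -58.
The 26th slot belongs to subsequence B; its 7th term is 225.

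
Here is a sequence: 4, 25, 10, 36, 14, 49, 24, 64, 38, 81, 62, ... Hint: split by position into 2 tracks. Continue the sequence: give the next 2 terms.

Odd-indexed and even-indexed terms follow separate rules.
Track A is 4, 10, 14, 24, 38, 62, which is Fibonacci-style (each term is the sum of the two before it).
Track B is 25, 36, 49, 64, 81, which is consecutive squares n² from n = 5.
Position 12 falls in track B as its term 6, giving 100.
Term 13 comes from track A (its 7th entry): 100.

100, 100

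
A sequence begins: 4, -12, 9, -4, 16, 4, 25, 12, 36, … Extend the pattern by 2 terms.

Odd-indexed and even-indexed terms follow separate rules.
Track A: 4, 9, 16, 25, 36 — the squares 2², 3², 4², ….
Track B: -12, -4, 4, 12 — arithmetic with common difference +8.
Position 10 falls in track B as its term 5, giving 20.
The 11th slot belongs to track A; its 6th term is 49.

20, 49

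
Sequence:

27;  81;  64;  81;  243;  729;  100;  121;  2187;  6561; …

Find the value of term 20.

Reading positions in blocks of 4 reveals the pattern AABB — 2 tracks woven together.
Subsequence A is 27, 81, 243, 729, 2187, 6561, which is powers 3^3, 3^4, 3^5, ….
Subsequence B is 64, 81, 100, 121, which is perfect squares starting at 8².
Position 20 → subsequence B, term 10 = 289.

289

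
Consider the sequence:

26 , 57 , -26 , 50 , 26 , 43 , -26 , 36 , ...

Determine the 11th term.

Taking every 2nd term gives 2 separate tracks.
Track A = 26, -26, 26, -26: the oscillation 26·(−1)^(n+1).
Track B = 57, 50, 43, 36: linear: a_n = 64 − 7·n.
Term 11 comes from track A (its 6th entry): -26.

-26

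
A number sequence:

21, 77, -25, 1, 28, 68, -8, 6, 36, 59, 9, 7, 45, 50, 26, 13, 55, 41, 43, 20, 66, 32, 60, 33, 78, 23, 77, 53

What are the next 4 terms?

Split by position mod 4 into 4 tracks.
Track A: 21, 28, 36, 45, 55, 66, 78 — triangular numbers starting at T_6.
Track B: 77, 68, 59, 50, 41, 32, 23 — linear: a_n = 86 − 9·n.
Track C: -25, -8, 9, 26, 43, 60, 77 — arithmetic with common difference +17.
Track D: 1, 6, 7, 13, 20, 33, 53 — each term equals the sum of the previous two.
Position 29 → track A, term 8 = 91.
Term 30 comes from track B (its 8th entry): 14.
Position 31 falls in track C as its term 8, giving 94.
Position 32 falls in track D as its term 8, giving 86.

91, 14, 94, 86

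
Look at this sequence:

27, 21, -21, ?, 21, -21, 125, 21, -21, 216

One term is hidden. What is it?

Positions follow the repeating pattern ABB; grouping by letter gives 2 tracks.
Track A is 27, ?, 125, 216, which is the cubes 3³, 4³, 5³, ….
Track B is 21, -21, 21, -21, 21, -21, which is oscillating between 21 and -21.
So the missing entry in track A is 64.

64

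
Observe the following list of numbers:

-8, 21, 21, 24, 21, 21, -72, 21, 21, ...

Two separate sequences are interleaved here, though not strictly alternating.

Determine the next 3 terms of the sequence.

216, 21, 21

Positions follow the repeating pattern ABB; grouping by letter gives 2 tracks.
Stream A: -8, 24, -72. Geometric with ratio -3.
Stream B: 21, 21, 21, 21, 21, 21. The constant sequence 21.
The 10th slot belongs to stream A; its 4th term is 216.
Term 11 comes from stream B (its 7th entry): 21.
Term 12 comes from stream B (its 8th entry): 21.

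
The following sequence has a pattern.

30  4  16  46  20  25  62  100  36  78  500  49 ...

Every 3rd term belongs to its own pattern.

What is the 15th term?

Split by position mod 3: positions 1, 4, 7, … form one track, and each other residue class forms its own.
Stream A = 30, 46, 62, 78: adding 16 each time.
Stream B = 4, 20, 100, 500: a geometric progression (common ratio 5).
Stream C = 16, 25, 36, 49: the squares 4², 5², 6², ….
Position 15 → stream C, term 5 = 64.

64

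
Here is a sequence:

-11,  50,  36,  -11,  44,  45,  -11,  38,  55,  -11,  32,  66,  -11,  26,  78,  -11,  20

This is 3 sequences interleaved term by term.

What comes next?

91

Split by position mod 3 into 3 tracks.
Track A: -11, -11, -11, -11, -11, -11. Constant -11.
Track B: 50, 44, 38, 32, 26, 20. Arithmetic with common difference −6.
Track C: 36, 45, 55, 66, 78. Triangular numbers n(n+1)/2 for n = 8, 9, ….
Position 18 → track C, term 6 = 91.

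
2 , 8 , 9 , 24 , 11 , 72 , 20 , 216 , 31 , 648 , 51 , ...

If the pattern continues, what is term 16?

Odd-indexed and even-indexed terms follow separate rules.
Subsequence A: 2, 9, 11, 20, 31, 51. Fibonacci-style (each term is the sum of the two before it).
Subsequence B: 8, 24, 72, 216, 648. Geometric with ratio 3.
Position 16 → subsequence B, term 8 = 17496.

17496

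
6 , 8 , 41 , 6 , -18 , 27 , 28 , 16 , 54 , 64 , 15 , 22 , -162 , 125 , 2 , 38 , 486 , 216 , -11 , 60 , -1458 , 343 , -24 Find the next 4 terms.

98, 4374, 512, -37

Split by position mod 4 into 4 tracks.
Track A is 6, -18, 54, -162, 486, -1458, which is geometric, ×-3 each step.
Track B is 8, 27, 64, 125, 216, 343, which is consecutive cubes n³ from n = 2.
Track C is 41, 28, 15, 2, -11, -24, which is arithmetic, step −13.
Track D is 6, 16, 22, 38, 60, which is each term equals the sum of the previous two.
The 24th slot belongs to track D; its 6th term is 98.
Term 25 comes from track A (its 7th entry): 4374.
Term 26 comes from track B (its 7th entry): 512.
Position 27 falls in track C as its term 7, giving -37.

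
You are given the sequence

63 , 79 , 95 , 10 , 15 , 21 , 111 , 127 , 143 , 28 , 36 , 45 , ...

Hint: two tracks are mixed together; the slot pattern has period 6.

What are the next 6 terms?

The slot pattern repeats as AAABBB (period 6), so there are 2 interleaved tracks.
Track A: 63, 79, 95, 111, 127, 143 — linear: a_n = 47 + 16·n.
Track B: 10, 15, 21, 28, 36, 45 — the triangular numbers T_4, T_5, ….
Term 13 comes from track A (its 7th entry): 159.
Position 14 falls in track A as its term 8, giving 175.
Position 15 → track A, term 9 = 191.
The 16th slot belongs to track B; its 7th term is 55.
Term 17 comes from track B (its 8th entry): 66.
Term 18 comes from track B (its 9th entry): 78.

159, 175, 191, 55, 66, 78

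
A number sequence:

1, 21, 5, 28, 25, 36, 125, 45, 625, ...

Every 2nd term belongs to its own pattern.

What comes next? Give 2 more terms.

The terms cycle through 2 interleaved subsequences.
Track A: 1, 5, 25, 125, 625 (powers 5^0, 5^1, 5^2, …).
Track B: 21, 28, 36, 45 (triangular numbers n(n+1)/2 for n = 6, 7, …).
The 10th slot belongs to track B; its 5th term is 55.
Term 11 comes from track A (its 6th entry): 3125.

55, 3125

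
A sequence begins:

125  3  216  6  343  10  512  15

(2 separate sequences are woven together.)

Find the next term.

729

Split by position mod 2 into 2 tracks.
Track A = 125, 216, 343, 512: the cubes 5³, 6³, 7³, ….
Track B = 3, 6, 10, 15: triangular numbers n(n+1)/2 for n = 2, 3, ….
Term 9 comes from track A (its 5th entry): 729.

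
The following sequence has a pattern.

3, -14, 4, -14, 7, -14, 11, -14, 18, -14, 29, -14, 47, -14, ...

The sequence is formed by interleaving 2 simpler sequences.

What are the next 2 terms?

Odd-indexed and even-indexed terms follow separate rules.
Track A is 3, 4, 7, 11, 18, 29, 47, which is a Fibonacci-like recurrence a_n = a_{n-1} + a_{n-2}.
Track B is -14, -14, -14, -14, -14, -14, -14, which is always -14.
Position 15 falls in track A as its term 8, giving 76.
Position 16 → track B, term 8 = -14.

76, -14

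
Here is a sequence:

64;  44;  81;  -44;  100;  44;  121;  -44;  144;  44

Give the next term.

Positions 1, 3, 5, … form one subsequence and positions 2, 4, 6, … form another.
Track A: 64, 81, 100, 121, 144. Consecutive squares n² from n = 8.
Track B: 44, -44, 44, -44, 44. The oscillation 44·(−1)^(n+1).
Position 11 → track A, term 6 = 169.

169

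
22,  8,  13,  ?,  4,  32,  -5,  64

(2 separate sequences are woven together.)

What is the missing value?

16

The terms cycle through 2 interleaved subsequences.
Subsequence A = 22, 13, 4, -5: arithmetic, step −9.
Subsequence B = 8, ?, 32, 64: powers 2^3, 2^4, 2^5, ….
So the missing entry in subsequence B is 16.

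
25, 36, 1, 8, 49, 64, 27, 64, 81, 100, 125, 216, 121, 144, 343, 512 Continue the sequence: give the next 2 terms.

Positions follow the repeating pattern AABB; grouping by letter gives 2 tracks.
Stream A: 25, 36, 49, 64, 81, 100, 121, 144 (perfect squares starting at 5²).
Stream B: 1, 8, 27, 64, 125, 216, 343, 512 (perfect cubes starting at 1³).
Position 17 falls in stream A as its term 9, giving 169.
The 18th slot belongs to stream A; its 10th term is 196.

169, 196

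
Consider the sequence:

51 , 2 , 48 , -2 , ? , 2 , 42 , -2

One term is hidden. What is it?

Split by position mod 2 into 2 tracks.
Track A is 51, 48, ?, 42, which is arithmetic with common difference −3.
Track B is 2, -2, 2, -2, which is the oscillation 2·(−1)^(n+1).
So the missing entry in track A is 45.

45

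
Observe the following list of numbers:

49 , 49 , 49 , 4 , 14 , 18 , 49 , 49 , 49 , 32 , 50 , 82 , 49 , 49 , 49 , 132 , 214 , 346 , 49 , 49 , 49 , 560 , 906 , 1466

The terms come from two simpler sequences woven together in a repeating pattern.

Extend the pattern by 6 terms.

Positions follow the repeating pattern AAABBB; grouping by letter gives 2 tracks.
Subsequence A: 49, 49, 49, 49, 49, 49, 49, 49, 49, 49, 49, 49 (the constant sequence 49).
Subsequence B: 4, 14, 18, 32, 50, 82, 132, 214, 346, 560, 906, 1466 (a Fibonacci-like recurrence a_n = a_{n-1} + a_{n-2}).
Term 25 comes from subsequence A (its 13th entry): 49.
Position 26 → subsequence A, term 14 = 49.
Term 27 comes from subsequence A (its 15th entry): 49.
The 28th slot belongs to subsequence B; its 13th term is 2372.
Position 29 → subsequence B, term 14 = 3838.
Position 30 falls in subsequence B as its term 15, giving 6210.

49, 49, 49, 2372, 3838, 6210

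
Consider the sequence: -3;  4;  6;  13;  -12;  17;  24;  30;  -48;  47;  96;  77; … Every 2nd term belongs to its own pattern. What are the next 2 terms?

Positions 1, 3, 5, … form one subsequence and positions 2, 4, 6, … form another.
Track A is -3, 6, -12, 24, -48, 96, which is multiplying by -2 each time.
Track B is 4, 13, 17, 30, 47, 77, which is Fibonacci-style (each term is the sum of the two before it).
Position 13 falls in track A as its term 7, giving -192.
The 14th slot belongs to track B; its 7th term is 124.

-192, 124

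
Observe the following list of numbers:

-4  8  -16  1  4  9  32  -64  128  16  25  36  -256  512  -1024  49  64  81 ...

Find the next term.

2048

The slot pattern repeats as AAABBB (period 6), so there are 2 interleaved tracks.
Stream A = -4, 8, -16, 32, -64, 128, -256, 512, -1024: a geometric progression (common ratio -2).
Stream B = 1, 4, 9, 16, 25, 36, 49, 64, 81: consecutive squares n² from n = 1.
Term 19 comes from stream A (its 10th entry): 2048.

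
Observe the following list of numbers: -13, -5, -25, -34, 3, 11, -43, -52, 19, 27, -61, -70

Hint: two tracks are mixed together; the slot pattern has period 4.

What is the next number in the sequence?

35

Reading positions in blocks of 4 reveals the pattern AABB — 2 tracks woven together.
Subsequence A: -13, -5, 3, 11, 19, 27 (arithmetic with common difference +8).
Subsequence B: -25, -34, -43, -52, -61, -70 (arithmetic, step −9).
The 13th slot belongs to subsequence A; its 7th term is 35.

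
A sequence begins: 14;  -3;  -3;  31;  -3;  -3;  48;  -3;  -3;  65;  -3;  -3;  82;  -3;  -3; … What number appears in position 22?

133

Positions follow the repeating pattern ABB; grouping by letter gives 2 tracks.
Subsequence A: 14, 31, 48, 65, 82 (arithmetic, step +17).
Subsequence B: -3, -3, -3, -3, -3, -3, -3, -3, -3, -3 (constant -3).
Term 22 comes from subsequence A (its 8th entry): 133.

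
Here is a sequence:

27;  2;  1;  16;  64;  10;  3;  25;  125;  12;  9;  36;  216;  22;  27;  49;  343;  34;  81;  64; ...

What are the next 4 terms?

The terms cycle through 4 interleaved subsequences.
Track A: 27, 64, 125, 216, 343 — consecutive cubes n³ from n = 3.
Track B: 2, 10, 12, 22, 34 — Fibonacci-style (each term is the sum of the two before it).
Track C: 1, 3, 9, 27, 81 — powers 3^0, 3^1, 3^2, ….
Track D: 16, 25, 36, 49, 64 — the squares 4², 5², 6², ….
The 21st slot belongs to track A; its 6th term is 512.
Term 22 comes from track B (its 6th entry): 56.
Position 23 → track C, term 6 = 243.
Position 24 → track D, term 6 = 81.

512, 56, 243, 81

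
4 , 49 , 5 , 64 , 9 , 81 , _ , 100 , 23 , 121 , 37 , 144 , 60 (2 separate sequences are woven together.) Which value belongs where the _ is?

Taking every 2nd term gives 2 separate tracks.
Subsequence A = 4, 5, 9, ?, 23, 37, 60: each term equals the sum of the previous two.
Subsequence B = 49, 64, 81, 100, 121, 144: perfect squares starting at 7².
Subsequence A's pattern makes the blank 14.

14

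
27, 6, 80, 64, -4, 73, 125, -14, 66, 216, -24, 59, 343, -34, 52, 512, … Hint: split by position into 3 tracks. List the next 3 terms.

-44, 45, 729

Taking every 3rd term gives 3 separate tracks.
Subsequence A is 27, 64, 125, 216, 343, 512, which is perfect cubes starting at 3³.
Subsequence B is 6, -4, -14, -24, -34, which is arithmetic with common difference −10.
Subsequence C is 80, 73, 66, 59, 52, which is linear: a_n = 87 − 7·n.
Term 17 comes from subsequence B (its 6th entry): -44.
The 18th slot belongs to subsequence C; its 6th term is 45.
The 19th slot belongs to subsequence A; its 7th term is 729.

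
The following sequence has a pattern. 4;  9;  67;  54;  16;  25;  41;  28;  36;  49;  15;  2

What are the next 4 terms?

64, 81, -11, -24

Positions follow the repeating pattern AABB; grouping by letter gives 2 tracks.
Subsequence A = 4, 9, 16, 25, 36, 49: perfect squares starting at 2².
Subsequence B = 67, 54, 41, 28, 15, 2: arithmetic with common difference −13.
Position 13 falls in subsequence A as its term 7, giving 64.
The 14th slot belongs to subsequence A; its 8th term is 81.
Position 15 → subsequence B, term 7 = -11.
Position 16 falls in subsequence B as its term 8, giving -24.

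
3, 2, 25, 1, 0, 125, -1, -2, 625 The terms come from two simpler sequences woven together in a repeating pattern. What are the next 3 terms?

Positions follow the repeating pattern AAB; grouping by letter gives 2 tracks.
Subsequence A: 3, 2, 1, 0, -1, -2. Arithmetic with common difference −1.
Subsequence B: 25, 125, 625. Powers of 5.
Position 10 falls in subsequence A as its term 7, giving -3.
Term 11 comes from subsequence A (its 8th entry): -4.
Position 12 falls in subsequence B as its term 4, giving 3125.

-3, -4, 3125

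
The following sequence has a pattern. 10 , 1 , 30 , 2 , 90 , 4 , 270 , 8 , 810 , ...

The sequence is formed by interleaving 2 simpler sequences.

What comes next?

The terms cycle through 2 interleaved subsequences.
Track A is 10, 30, 90, 270, 810, which is geometric, ×3 each step.
Track B is 1, 2, 4, 8, which is powers of 2.
Position 10 → track B, term 5 = 16.

16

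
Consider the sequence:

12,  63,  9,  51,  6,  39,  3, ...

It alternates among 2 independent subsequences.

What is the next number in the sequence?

The terms cycle through 2 interleaved subsequences.
Subsequence A is 12, 9, 6, 3, which is arithmetic with common difference −3.
Subsequence B is 63, 51, 39, which is arithmetic, step −12.
Term 8 comes from subsequence B (its 4th entry): 27.

27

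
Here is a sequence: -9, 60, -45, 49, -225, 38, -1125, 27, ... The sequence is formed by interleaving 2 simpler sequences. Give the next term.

-5625

The terms cycle through 2 interleaved subsequences.
Subsequence A: -9, -45, -225, -1125 — geometric, ×5 each step.
Subsequence B: 60, 49, 38, 27 — subtracting 11 each time.
The 9th slot belongs to subsequence A; its 5th term is -5625.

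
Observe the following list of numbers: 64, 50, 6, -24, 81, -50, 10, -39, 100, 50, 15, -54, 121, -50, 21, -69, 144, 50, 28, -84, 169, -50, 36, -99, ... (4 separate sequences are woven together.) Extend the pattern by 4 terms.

The terms cycle through 4 interleaved subsequences.
Track A: 64, 81, 100, 121, 144, 169 (the squares 8², 9², 10², …).
Track B: 50, -50, 50, -50, 50, -50 (alternating ±50).
Track C: 6, 10, 15, 21, 28, 36 (triangular numbers starting at T_3).
Track D: -24, -39, -54, -69, -84, -99 (arithmetic with common difference −15).
Position 25 falls in track A as its term 7, giving 196.
The 26th slot belongs to track B; its 7th term is 50.
The 27th slot belongs to track C; its 7th term is 45.
Position 28 → track D, term 7 = -114.

196, 50, 45, -114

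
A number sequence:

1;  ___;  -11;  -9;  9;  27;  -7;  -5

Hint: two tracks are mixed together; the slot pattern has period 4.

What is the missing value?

Positions follow the repeating pattern AABB; grouping by letter gives 2 tracks.
Subsequence A: 1, ?, 9, 27. Powers of 3.
Subsequence B: -11, -9, -7, -5. Adding 2 each time.
So the missing entry in subsequence A is 3.

3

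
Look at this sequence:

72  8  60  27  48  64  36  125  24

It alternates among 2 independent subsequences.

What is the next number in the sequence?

Taking every 2nd term gives 2 separate tracks.
Track A: 72, 60, 48, 36, 24 (arithmetic, step −12).
Track B: 8, 27, 64, 125 (consecutive cubes n³ from n = 2).
Position 10 → track B, term 5 = 216.

216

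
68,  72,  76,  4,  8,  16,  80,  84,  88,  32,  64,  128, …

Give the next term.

Positions follow the repeating pattern AAABBB; grouping by letter gives 2 tracks.
Stream A: 68, 72, 76, 80, 84, 88 (arithmetic with common difference +4).
Stream B: 4, 8, 16, 32, 64, 128 (powers of 2).
The 13th slot belongs to stream A; its 7th term is 92.

92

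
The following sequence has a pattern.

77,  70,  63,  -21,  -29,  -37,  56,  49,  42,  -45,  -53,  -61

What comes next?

Positions follow the repeating pattern AAABBB; grouping by letter gives 2 tracks.
Stream A = 77, 70, 63, 56, 49, 42: subtracting 7 each time.
Stream B = -21, -29, -37, -45, -53, -61: arithmetic, step −8.
Position 13 falls in stream A as its term 7, giving 35.

35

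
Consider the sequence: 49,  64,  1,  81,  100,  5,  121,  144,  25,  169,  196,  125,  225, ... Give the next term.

Positions follow the repeating pattern AAB; grouping by letter gives 2 tracks.
Track A: 49, 64, 81, 100, 121, 144, 169, 196, 225. The squares 7², 8², 9², ….
Track B: 1, 5, 25, 125. Powers of 5.
Term 14 comes from track A (its 10th entry): 256.

256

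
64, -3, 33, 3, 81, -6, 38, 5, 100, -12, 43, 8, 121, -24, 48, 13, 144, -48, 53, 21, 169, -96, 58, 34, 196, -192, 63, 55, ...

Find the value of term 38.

The terms cycle through 4 interleaved subsequences.
Subsequence A is 64, 81, 100, 121, 144, 169, 196, which is perfect squares starting at 8².
Subsequence B is -3, -6, -12, -24, -48, -96, -192, which is geometric, ×2 each step.
Subsequence C is 33, 38, 43, 48, 53, 58, 63, which is adding 5 each time.
Subsequence D is 3, 5, 8, 13, 21, 34, 55, which is each term equals the sum of the previous two.
The 38th slot belongs to subsequence B; its 10th term is -1536.

-1536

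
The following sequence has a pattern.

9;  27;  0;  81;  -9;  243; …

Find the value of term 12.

Taking every 2nd term gives 2 separate tracks.
Stream A = 9, 0, -9: arithmetic with common difference −9.
Stream B = 27, 81, 243: powers 3^3, 3^4, 3^5, ….
Term 12 comes from stream B (its 6th entry): 6561.

6561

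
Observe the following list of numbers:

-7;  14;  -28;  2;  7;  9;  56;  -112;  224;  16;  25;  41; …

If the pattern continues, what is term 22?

280

The slot pattern repeats as AAABBB (period 6), so there are 2 interleaved tracks.
Subsequence A is -7, 14, -28, 56, -112, 224, which is geometric, ×-2 each step.
Subsequence B is 2, 7, 9, 16, 25, 41, which is a Fibonacci-like recurrence a_n = a_{n-1} + a_{n-2}.
The 22nd slot belongs to subsequence B; its 10th term is 280.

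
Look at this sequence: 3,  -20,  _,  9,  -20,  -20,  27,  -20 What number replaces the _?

Reading positions in blocks of 3 reveals the pattern ABB — 2 tracks woven together.
Track A: 3, 9, 27 (multiplying by 3 each time).
Track B: -20, ?, -20, -20, -20 (the constant sequence -20).
Track B's pattern makes the blank -20.

-20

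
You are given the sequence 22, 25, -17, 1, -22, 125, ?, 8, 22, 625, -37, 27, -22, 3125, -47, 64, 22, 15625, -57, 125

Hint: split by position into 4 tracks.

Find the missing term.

The terms cycle through 4 interleaved subsequences.
Stream A = 22, -22, 22, -22, 22: alternating ±22.
Stream B = 25, 125, 625, 3125, 15625: powers 5^2, 5^3, 5^4, ….
Stream C = -17, ?, -37, -47, -57: linear: a_n = -7 − 10·n.
Stream D = 1, 8, 27, 64, 125: the cubes 1³, 2³, 3³, ….
Stream C's pattern makes the blank -27.

-27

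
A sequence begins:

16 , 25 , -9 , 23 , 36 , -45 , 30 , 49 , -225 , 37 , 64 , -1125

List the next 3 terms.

44, 81, -5625

Split by position mod 3 into 3 tracks.
Track A: 16, 23, 30, 37 — arithmetic, step +7.
Track B: 25, 36, 49, 64 — perfect squares starting at 5².
Track C: -9, -45, -225, -1125 — a geometric progression (common ratio 5).
Term 13 comes from track A (its 5th entry): 44.
Term 14 comes from track B (its 5th entry): 81.
Term 15 comes from track C (its 5th entry): -5625.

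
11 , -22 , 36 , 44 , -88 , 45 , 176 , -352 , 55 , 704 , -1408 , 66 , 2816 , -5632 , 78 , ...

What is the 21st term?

105

The slot pattern repeats as AAB (period 3), so there are 2 interleaved tracks.
Track A is 11, -22, 44, -88, 176, -352, 704, -1408, 2816, -5632, which is geometric, ×-2 each step.
Track B is 36, 45, 55, 66, 78, which is the triangular numbers T_8, T_9, ….
The 21st slot belongs to track B; its 7th term is 105.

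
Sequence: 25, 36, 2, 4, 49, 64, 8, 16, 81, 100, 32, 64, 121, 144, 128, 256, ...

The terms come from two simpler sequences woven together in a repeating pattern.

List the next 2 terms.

169, 196

The slot pattern repeats as AABB (period 4), so there are 2 interleaved tracks.
Track A is 25, 36, 49, 64, 81, 100, 121, 144, which is consecutive squares n² from n = 5.
Track B is 2, 4, 8, 16, 32, 64, 128, 256, which is powers 2^1, 2^2, 2^3, ….
Term 17 comes from track A (its 9th entry): 169.
Position 18 falls in track A as its term 10, giving 196.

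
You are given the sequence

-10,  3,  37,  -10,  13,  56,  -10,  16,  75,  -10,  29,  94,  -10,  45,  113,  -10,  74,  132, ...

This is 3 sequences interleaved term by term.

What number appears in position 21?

Read the sequence 3 terms at a time; column i is its own pattern.
Subsequence A is -10, -10, -10, -10, -10, -10, which is always -10.
Subsequence B is 3, 13, 16, 29, 45, 74, which is a Fibonacci-like recurrence a_n = a_{n-1} + a_{n-2}.
Subsequence C is 37, 56, 75, 94, 113, 132, which is arithmetic with common difference +19.
Term 21 comes from subsequence C (its 7th entry): 151.

151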